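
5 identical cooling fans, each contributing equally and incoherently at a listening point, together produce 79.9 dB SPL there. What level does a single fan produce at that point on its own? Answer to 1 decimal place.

5 equal incoherent sources add 10·log₁₀(5) = 6.99 dB over one source.
L_one = 79.9 − 6.99 = 72.9 dB SPL.

72.9 dB SPL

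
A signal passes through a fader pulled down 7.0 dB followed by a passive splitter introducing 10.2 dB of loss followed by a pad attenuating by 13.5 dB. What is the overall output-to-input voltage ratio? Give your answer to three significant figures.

Net gain = (−7.0) + (−10.2) + (−13.5) = -30.7 dB.
Voltage ratio = 10^(-30.7/20) = 0.0292.

0.0292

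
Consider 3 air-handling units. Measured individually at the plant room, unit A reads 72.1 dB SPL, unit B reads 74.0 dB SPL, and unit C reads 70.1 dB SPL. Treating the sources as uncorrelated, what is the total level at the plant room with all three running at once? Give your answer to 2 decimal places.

77.12 dB SPL

Incoherent sources sum as intensities:
L_total = 10·log₁₀(10^(72.1/10) + 10^(74.0/10) + 10^(70.1/10)) = 10·log₁₀(51570000) = 77.12 dB SPL.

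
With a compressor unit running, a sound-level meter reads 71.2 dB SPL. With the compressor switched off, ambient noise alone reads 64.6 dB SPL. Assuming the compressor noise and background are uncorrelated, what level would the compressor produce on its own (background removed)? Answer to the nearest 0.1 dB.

Background correction is a power subtraction:
L_src = 10·log₁₀(10^(71.2/10) − 10^(64.6/10)) = 10·log₁₀(10300000) = 70.1 dB SPL.

70.1 dB SPL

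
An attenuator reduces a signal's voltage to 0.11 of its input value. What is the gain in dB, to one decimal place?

-19.2 dB

Voltage ratio → dB uses the 20·log₁₀ form:
20·log₁₀(0.11) = -19.2 dB.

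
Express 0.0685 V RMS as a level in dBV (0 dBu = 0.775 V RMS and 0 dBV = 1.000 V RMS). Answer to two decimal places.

-23.29 dBV

dBV = 20·log₁₀(V / 1.000 V).
20·log₁₀(0.0685/1.000) = -23.29 dBV.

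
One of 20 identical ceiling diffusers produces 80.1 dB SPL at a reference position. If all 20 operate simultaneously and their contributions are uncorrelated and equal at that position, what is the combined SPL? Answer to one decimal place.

93.1 dB SPL

20 equal incoherent sources raise the level by 10·log₁₀(20) = 13.01 dB.
L_total = 80.1 + 13.01 = 93.1 dB SPL.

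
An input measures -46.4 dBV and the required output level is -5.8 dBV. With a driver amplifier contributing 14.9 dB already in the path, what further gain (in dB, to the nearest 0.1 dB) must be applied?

The required make-up gain is the shortfall in the dB sum.
G = -5.8 − (-46.4) − 14.9 = 25.7 dB.

25.7 dB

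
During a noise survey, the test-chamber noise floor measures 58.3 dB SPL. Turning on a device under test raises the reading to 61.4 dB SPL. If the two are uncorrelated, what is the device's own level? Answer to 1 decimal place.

Subtract intensities: L_src = 10·log₁₀(10^(L_total/10) − 10^(L_bg/10)).
L_src = 10·log₁₀(10^(61.4/10) − 10^(58.3/10)) = 10·log₁₀(704300) = 58.5 dB SPL.

58.5 dB SPL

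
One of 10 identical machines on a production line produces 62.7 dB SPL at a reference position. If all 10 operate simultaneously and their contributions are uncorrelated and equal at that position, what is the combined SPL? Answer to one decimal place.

72.7 dB SPL

10 equal incoherent sources raise the level by 10·log₁₀(10) = 10.00 dB.
L_total = 62.7 + 10.00 = 72.7 dB SPL.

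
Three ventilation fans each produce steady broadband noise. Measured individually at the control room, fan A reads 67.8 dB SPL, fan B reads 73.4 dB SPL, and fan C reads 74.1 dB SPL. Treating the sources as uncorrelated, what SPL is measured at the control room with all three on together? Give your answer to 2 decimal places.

77.29 dB SPL

Add the sources as powers (linear), then convert back to dB:
L_total = 10·log₁₀(10^(67.8/10) + 10^(73.4/10) + 10^(74.1/10)) = 10·log₁₀(53610000) = 77.29 dB SPL.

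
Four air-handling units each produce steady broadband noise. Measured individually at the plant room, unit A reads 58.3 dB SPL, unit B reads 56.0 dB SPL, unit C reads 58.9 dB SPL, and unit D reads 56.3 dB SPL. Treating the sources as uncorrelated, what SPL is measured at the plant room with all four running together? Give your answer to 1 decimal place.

Uncorrelated sources add in intensity (power), not in dB.
L_total = 10·log₁₀(10^(58.3/10) + 10^(56.0/10) + 10^(58.9/10) + 10^(56.3/10)) = 10·log₁₀(2277000) = 63.6 dB SPL.

63.6 dB SPL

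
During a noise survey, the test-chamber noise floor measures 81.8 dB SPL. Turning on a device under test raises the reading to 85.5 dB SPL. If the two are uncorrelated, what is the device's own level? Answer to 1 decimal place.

83.1 dB SPL

Subtract intensities: L_src = 10·log₁₀(10^(L_total/10) − 10^(L_bg/10)).
L_src = 10·log₁₀(10^(85.5/10) − 10^(81.8/10)) = 10·log₁₀(203500000) = 83.1 dB SPL.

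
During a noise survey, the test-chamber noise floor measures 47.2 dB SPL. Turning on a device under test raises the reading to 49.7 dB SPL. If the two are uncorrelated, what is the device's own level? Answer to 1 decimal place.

Remove the background by subtracting linear intensities:
L_src = 10·log₁₀(10^(49.7/10) − 10^(47.2/10)) = 10·log₁₀(40840) = 46.1 dB SPL.

46.1 dB SPL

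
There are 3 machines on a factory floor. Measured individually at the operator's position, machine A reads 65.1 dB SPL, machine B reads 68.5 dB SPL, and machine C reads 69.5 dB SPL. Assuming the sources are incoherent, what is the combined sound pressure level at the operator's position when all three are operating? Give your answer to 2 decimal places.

72.84 dB SPL

Add the sources as powers (linear), then convert back to dB:
L_total = 10·log₁₀(10^(65.1/10) + 10^(68.5/10) + 10^(69.5/10)) = 10·log₁₀(19230000) = 72.84 dB SPL.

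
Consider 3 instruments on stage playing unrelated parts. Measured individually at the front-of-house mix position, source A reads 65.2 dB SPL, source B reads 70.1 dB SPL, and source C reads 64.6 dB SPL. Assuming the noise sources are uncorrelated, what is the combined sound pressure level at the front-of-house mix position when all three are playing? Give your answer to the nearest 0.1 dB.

72.2 dB SPL

Uncorrelated sources add in intensity (power), not in dB.
L_total = 10·log₁₀(10^(65.2/10) + 10^(70.1/10) + 10^(64.6/10)) = 10·log₁₀(16430000) = 72.2 dB SPL.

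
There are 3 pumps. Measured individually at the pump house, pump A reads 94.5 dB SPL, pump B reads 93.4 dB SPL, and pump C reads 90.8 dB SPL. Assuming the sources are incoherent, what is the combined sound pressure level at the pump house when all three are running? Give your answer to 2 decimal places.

Incoherent sources sum as intensities:
L_total = 10·log₁₀(10^(94.5/10) + 10^(93.4/10) + 10^(90.8/10)) = 10·log₁₀(6208000000) = 97.93 dB SPL.

97.93 dB SPL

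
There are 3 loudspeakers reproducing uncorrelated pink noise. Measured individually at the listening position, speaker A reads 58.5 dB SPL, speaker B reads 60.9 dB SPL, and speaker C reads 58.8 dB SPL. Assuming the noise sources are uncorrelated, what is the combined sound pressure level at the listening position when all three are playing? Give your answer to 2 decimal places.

64.31 dB SPL

Uncorrelated sources add in intensity (power), not in dB.
L_total = 10·log₁₀(10^(58.5/10) + 10^(60.9/10) + 10^(58.8/10)) = 10·log₁₀(2697000) = 64.31 dB SPL.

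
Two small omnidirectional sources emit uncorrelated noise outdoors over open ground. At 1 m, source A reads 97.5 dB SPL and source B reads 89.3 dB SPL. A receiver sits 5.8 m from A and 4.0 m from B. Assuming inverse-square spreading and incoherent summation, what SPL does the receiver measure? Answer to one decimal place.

83.4 dB SPL

At the listener: L_A = 97.5 − 20·log₁₀(5.8) = 82.23 dB; L_B = 89.3 − 20·log₁₀(4.0) = 77.26 dB.
Combined: 10·log₁₀(10^(82.23/10)+10^(77.26/10)) = 83.4 dB SPL.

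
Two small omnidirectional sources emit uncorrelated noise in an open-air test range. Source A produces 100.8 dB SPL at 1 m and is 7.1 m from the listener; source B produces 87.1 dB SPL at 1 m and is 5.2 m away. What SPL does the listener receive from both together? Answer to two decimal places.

84.11 dB SPL

At the listener: L_A = 100.8 − 20·log₁₀(7.1) = 83.775 dB; L_B = 87.1 − 20·log₁₀(5.2) = 72.780 dB.
Combined: 10·log₁₀(10^(83.775/10)+10^(72.780/10)) = 84.11 dB SPL.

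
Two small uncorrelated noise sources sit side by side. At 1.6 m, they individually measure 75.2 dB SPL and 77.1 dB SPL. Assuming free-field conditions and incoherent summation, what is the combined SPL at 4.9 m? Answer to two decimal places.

69.54 dB SPL

Combined at 1.6 m: 10·log₁₀(10^(75.2/10)+10^(77.1/10)) = 79.263 dB SPL.
Then apply −20·log₁₀(4.9/1.6) = -9.722 dB → 69.54 dB SPL.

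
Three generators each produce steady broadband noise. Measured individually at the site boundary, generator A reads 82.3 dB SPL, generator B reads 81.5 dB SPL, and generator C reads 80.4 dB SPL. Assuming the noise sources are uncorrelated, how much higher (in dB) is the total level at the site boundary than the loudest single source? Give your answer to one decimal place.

3.9 dB

Incoherent sources sum as intensities:
L_total = 10·log₁₀(10^(82.3/10) + 10^(81.5/10) + 10^(80.4/10)) = 86.24 dB SPL.
Excess over the loudest (82.3 dB): 86.24 − 82.3 = 3.9 dB.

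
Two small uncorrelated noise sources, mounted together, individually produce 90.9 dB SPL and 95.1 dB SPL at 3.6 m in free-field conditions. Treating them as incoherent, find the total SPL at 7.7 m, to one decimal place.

Combined at 3.6 m: 10·log₁₀(10^(90.9/10)+10^(95.1/10)) = 96.50 dB SPL.
Then apply −20·log₁₀(7.7/3.6) = -6.60 dB → 89.9 dB SPL.

89.9 dB SPL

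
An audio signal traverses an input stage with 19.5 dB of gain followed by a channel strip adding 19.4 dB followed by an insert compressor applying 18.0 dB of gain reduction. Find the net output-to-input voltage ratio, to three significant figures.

11.1

Net gain = 19.5 + 19.4 + (−18.0) = 20.9 dB.
Voltage ratio = 10^(20.9/20) = 11.1.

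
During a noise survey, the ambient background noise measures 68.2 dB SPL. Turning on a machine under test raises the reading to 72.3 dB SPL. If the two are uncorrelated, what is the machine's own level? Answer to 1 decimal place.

70.2 dB SPL

Background correction is a power subtraction:
L_src = 10·log₁₀(10^(72.3/10) − 10^(68.2/10)) = 10·log₁₀(10380000) = 70.2 dB SPL.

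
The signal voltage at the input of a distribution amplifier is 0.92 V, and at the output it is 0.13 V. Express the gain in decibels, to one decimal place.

Voltage ratio → dB uses the 20·log₁₀ form:
20·log₁₀(0.13/0.92) = 20·log₁₀(0.1413) = -17.0 dB.

-17.0 dB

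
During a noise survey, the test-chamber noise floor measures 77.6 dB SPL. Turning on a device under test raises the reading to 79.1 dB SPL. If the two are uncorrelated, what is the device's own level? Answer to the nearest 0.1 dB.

Background correction is a power subtraction:
L_src = 10·log₁₀(10^(79.1/10) − 10^(77.6/10)) = 10·log₁₀(23740000) = 73.8 dB SPL.

73.8 dB SPL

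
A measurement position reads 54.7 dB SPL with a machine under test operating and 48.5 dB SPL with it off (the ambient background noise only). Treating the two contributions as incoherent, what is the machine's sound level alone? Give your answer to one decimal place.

Subtract intensities: L_src = 10·log₁₀(10^(L_total/10) − 10^(L_bg/10)).
L_src = 10·log₁₀(10^(54.7/10) − 10^(48.5/10)) = 10·log₁₀(224300) = 53.5 dB SPL.

53.5 dB SPL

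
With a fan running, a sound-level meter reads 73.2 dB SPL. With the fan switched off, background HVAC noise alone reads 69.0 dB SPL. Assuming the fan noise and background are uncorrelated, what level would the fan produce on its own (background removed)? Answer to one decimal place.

71.1 dB SPL

Subtract intensities: L_src = 10·log₁₀(10^(L_total/10) − 10^(L_bg/10)).
L_src = 10·log₁₀(10^(73.2/10) − 10^(69.0/10)) = 10·log₁₀(12950000) = 71.1 dB SPL.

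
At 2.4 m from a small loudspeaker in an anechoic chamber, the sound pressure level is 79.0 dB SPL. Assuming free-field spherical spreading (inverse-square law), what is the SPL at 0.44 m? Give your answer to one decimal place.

93.7 dB SPL

Inverse-square spreading gives ΔL = −20·log₁₀(d₂/d₁).
ΔL = −20·log₁₀(0.44/2.4) = 14.74 dB, so L₂ = 79.0 + (14.74) = 93.7 dB SPL.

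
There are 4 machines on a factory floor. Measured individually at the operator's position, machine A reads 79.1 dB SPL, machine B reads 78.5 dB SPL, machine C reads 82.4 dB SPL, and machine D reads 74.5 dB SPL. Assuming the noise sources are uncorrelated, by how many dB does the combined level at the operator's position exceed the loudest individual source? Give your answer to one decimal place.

Incoherent sources sum as intensities:
L_total = 10·log₁₀(10^(79.1/10) + 10^(78.5/10) + 10^(82.4/10) + 10^(74.5/10)) = 85.49 dB SPL.
Excess over the loudest (82.4 dB): 85.49 − 82.4 = 3.1 dB.

3.1 dB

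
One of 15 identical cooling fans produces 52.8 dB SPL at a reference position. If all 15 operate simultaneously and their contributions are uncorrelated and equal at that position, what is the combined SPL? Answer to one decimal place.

64.6 dB SPL

15 equal incoherent sources raise the level by 10·log₁₀(15) = 11.76 dB.
L_total = 52.8 + 11.76 = 64.6 dB SPL.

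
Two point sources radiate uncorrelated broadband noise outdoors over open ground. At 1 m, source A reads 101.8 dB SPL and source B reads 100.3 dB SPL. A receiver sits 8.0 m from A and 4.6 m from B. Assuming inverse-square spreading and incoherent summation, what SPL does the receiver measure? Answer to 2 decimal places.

88.71 dB SPL

At the listener: L_A = 101.8 − 20·log₁₀(8.0) = 83.738 dB; L_B = 100.3 − 20·log₁₀(4.6) = 87.045 dB.
Combined: 10·log₁₀(10^(83.738/10)+10^(87.045/10)) = 88.71 dB SPL.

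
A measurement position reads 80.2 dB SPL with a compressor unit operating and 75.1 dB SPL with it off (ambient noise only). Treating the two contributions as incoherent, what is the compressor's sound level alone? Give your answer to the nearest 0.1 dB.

78.6 dB SPL

Background correction is a power subtraction:
L_src = 10·log₁₀(10^(80.2/10) − 10^(75.1/10)) = 10·log₁₀(72350000) = 78.6 dB SPL.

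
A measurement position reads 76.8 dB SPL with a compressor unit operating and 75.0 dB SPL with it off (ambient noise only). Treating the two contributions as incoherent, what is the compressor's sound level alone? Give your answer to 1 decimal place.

Background correction is a power subtraction:
L_src = 10·log₁₀(10^(76.8/10) − 10^(75.0/10)) = 10·log₁₀(16240000) = 72.1 dB SPL.

72.1 dB SPL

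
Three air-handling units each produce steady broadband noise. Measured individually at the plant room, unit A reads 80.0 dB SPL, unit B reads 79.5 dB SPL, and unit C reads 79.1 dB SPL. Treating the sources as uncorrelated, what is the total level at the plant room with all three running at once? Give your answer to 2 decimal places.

84.32 dB SPL

Incoherent sources sum as intensities:
L_total = 10·log₁₀(10^(80.0/10) + 10^(79.5/10) + 10^(79.1/10)) = 10·log₁₀(270400000) = 84.32 dB SPL.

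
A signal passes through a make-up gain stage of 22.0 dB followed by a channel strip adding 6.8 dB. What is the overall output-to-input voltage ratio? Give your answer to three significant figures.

27.5

Net gain = 22.0 + 6.8 = 28.8 dB.
Voltage ratio = 10^(28.8/20) = 27.5.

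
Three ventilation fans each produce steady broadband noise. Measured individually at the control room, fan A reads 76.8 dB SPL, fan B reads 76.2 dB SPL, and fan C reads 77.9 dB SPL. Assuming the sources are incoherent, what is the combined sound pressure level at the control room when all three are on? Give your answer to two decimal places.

81.80 dB SPL

Add the sources as powers (linear), then convert back to dB:
L_total = 10·log₁₀(10^(76.8/10) + 10^(76.2/10) + 10^(77.9/10)) = 10·log₁₀(151200000) = 81.80 dB SPL.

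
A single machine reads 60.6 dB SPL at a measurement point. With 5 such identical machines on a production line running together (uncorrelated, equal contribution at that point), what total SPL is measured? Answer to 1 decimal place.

67.6 dB SPL

5 equal incoherent sources raise the level by 10·log₁₀(5) = 6.99 dB.
L_total = 60.6 + 6.99 = 67.6 dB SPL.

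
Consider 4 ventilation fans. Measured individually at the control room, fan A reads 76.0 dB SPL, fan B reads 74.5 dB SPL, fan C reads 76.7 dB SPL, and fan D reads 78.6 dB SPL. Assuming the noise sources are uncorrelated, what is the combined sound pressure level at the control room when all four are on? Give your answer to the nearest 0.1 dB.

Add the sources as powers (linear), then convert back to dB:
L_total = 10·log₁₀(10^(76.0/10) + 10^(74.5/10) + 10^(76.7/10) + 10^(78.6/10)) = 10·log₁₀(187200000) = 82.7 dB SPL.

82.7 dB SPL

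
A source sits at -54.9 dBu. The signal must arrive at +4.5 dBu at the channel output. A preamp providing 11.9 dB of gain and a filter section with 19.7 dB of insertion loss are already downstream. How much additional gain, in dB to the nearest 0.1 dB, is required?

The required make-up gain is the shortfall in the dB sum.
G = +4.5 − (-54.9) − 11.9 + 19.7 = 67.2 dB.

67.2 dB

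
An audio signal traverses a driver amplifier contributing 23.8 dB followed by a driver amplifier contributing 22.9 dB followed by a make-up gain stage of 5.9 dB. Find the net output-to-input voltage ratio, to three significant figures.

427

Net gain = 23.8 + 22.9 + 5.9 = 52.6 dB.
Voltage ratio = 10^(52.6/20) = 427.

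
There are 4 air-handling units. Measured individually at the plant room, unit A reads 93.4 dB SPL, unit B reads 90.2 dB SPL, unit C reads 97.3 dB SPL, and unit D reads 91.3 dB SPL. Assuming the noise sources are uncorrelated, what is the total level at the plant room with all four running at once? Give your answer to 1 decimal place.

Uncorrelated sources add in intensity (power), not in dB.
L_total = 10·log₁₀(10^(93.4/10) + 10^(90.2/10) + 10^(97.3/10) + 10^(91.3/10)) = 10·log₁₀(9954000000) = 100.0 dB SPL.

100.0 dB SPL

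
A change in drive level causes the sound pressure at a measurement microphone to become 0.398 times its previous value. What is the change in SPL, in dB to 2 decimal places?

Sound pressure is an amplitude quantity: ΔL = 20·log₁₀(p₂/p₁).
20·log₁₀(0.398) = -8.00 dB.

-8.00 dB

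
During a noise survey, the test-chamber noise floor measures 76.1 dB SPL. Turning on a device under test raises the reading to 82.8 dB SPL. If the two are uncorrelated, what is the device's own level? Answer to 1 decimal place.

81.8 dB SPL

Remove the background by subtracting linear intensities:
L_src = 10·log₁₀(10^(82.8/10) − 10^(76.1/10)) = 10·log₁₀(149800000) = 81.8 dB SPL.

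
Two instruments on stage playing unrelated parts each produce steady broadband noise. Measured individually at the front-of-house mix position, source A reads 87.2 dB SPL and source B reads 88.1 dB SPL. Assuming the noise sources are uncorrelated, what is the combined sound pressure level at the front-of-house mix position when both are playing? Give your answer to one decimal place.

Uncorrelated sources add in intensity (power), not in dB.
L_total = 10·log₁₀(10^(87.2/10) + 10^(88.1/10)) = 10·log₁₀(1170000000) = 90.7 dB SPL.

90.7 dB SPL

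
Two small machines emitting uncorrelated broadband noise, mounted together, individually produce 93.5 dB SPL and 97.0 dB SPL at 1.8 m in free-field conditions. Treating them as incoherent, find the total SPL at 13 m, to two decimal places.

Combined at 1.8 m: 10·log₁₀(10^(93.5/10)+10^(97.0/10)) = 98.604 dB SPL.
Then apply −20·log₁₀(13/1.8) = -17.173 dB → 81.43 dB SPL.

81.43 dB SPL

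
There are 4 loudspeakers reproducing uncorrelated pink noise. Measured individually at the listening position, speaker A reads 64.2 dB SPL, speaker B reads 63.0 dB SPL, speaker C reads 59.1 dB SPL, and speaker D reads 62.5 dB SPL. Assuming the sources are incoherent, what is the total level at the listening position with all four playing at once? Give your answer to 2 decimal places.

68.58 dB SPL

Uncorrelated sources add in intensity (power), not in dB.
L_total = 10·log₁₀(10^(64.2/10) + 10^(63.0/10) + 10^(59.1/10) + 10^(62.5/10)) = 10·log₁₀(7217000) = 68.58 dB SPL.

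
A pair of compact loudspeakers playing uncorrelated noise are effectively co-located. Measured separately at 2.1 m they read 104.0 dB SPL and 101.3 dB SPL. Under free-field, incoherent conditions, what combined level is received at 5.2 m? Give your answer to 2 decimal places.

Combined at 2.1 m: 10·log₁₀(10^(104.0/10)+10^(101.3/10)) = 105.867 dB SPL.
Then apply −20·log₁₀(5.2/2.1) = -7.876 dB → 97.99 dB SPL.

97.99 dB SPL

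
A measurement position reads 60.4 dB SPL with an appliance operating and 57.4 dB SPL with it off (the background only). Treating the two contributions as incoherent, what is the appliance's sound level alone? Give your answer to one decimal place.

Background correction is a power subtraction:
L_src = 10·log₁₀(10^(60.4/10) − 10^(57.4/10)) = 10·log₁₀(546900) = 57.4 dB SPL.

57.4 dB SPL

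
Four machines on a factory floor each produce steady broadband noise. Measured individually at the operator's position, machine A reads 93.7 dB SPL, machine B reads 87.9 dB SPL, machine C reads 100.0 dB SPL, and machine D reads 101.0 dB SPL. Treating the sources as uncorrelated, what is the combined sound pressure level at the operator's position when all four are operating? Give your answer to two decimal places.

Incoherent sources sum as intensities:
L_total = 10·log₁₀(10^(93.7/10) + 10^(87.9/10) + 10^(100.0/10) + 10^(101.0/10)) = 10·log₁₀(25550000000) = 104.07 dB SPL.

104.07 dB SPL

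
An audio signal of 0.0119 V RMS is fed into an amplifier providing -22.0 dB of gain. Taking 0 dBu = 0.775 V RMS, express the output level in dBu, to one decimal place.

-58.3 dBu

Input level: 20·log₁₀(0.0119/0.775) = -36.28 dBu.
Output: -36.28 − 22.0 = -58.3 dBu.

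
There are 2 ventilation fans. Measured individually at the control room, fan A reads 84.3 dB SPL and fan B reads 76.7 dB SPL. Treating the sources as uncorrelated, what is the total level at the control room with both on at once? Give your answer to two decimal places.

Add the sources as powers (linear), then convert back to dB:
L_total = 10·log₁₀(10^(84.3/10) + 10^(76.7/10)) = 10·log₁₀(315900000) = 85.00 dB SPL.

85.00 dB SPL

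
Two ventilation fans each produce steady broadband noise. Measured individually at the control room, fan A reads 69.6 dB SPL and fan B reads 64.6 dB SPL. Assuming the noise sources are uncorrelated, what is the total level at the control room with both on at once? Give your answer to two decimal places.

70.79 dB SPL

Uncorrelated sources add in intensity (power), not in dB.
L_total = 10·log₁₀(10^(69.6/10) + 10^(64.6/10)) = 10·log₁₀(12000000) = 70.79 dB SPL.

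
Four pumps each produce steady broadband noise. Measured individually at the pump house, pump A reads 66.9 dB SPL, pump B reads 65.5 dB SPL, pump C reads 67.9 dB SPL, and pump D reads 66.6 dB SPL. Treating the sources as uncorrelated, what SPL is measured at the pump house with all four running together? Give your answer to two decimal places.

72.83 dB SPL

Uncorrelated sources add in intensity (power), not in dB.
L_total = 10·log₁₀(10^(66.9/10) + 10^(65.5/10) + 10^(67.9/10) + 10^(66.6/10)) = 10·log₁₀(19180000) = 72.83 dB SPL.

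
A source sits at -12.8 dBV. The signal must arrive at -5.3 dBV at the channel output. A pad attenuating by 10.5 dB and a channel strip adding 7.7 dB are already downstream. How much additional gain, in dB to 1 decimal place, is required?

The required make-up gain is the shortfall in the dB sum.
G = -5.3 − (-12.8) + 10.5 − 7.7 = 10.3 dB.

10.3 dB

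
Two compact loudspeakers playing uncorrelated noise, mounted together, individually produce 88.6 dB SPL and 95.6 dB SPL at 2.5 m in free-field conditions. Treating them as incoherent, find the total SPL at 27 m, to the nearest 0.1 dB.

75.7 dB SPL

Combined at 2.5 m: 10·log₁₀(10^(88.6/10)+10^(95.6/10)) = 96.39 dB SPL.
Then apply −20·log₁₀(27/2.5) = -20.67 dB → 75.7 dB SPL.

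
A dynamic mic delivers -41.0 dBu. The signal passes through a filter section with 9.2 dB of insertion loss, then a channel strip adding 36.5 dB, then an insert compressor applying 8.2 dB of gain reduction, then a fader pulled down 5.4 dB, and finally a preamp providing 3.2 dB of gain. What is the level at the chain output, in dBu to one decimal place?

-24.1 dBu

Cascaded gains and losses add directly in dB.
-41.0 − 9.2 + 36.5 − 8.2 − 5.4 + 3.2 = -24.1 dBu.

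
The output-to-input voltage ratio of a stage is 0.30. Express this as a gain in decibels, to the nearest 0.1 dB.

Voltage ratio → dB uses the 20·log₁₀ form:
20·log₁₀(0.30) = -10.5 dB.

-10.5 dB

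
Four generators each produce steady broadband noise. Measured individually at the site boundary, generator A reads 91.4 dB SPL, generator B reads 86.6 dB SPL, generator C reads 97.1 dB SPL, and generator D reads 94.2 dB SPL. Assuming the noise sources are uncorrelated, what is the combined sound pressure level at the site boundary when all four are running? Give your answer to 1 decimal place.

Uncorrelated sources add in intensity (power), not in dB.
L_total = 10·log₁₀(10^(91.4/10) + 10^(86.6/10) + 10^(97.1/10) + 10^(94.2/10)) = 10·log₁₀(9596000000) = 99.8 dB SPL.

99.8 dB SPL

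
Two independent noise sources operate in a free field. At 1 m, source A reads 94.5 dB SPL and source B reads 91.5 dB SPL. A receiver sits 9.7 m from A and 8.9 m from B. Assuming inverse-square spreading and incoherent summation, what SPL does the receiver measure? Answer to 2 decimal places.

76.79 dB SPL

At the listener: L_A = 94.5 − 20·log₁₀(9.7) = 74.765 dB; L_B = 91.5 − 20·log₁₀(8.9) = 72.512 dB.
Combined: 10·log₁₀(10^(74.765/10)+10^(72.512/10)) = 76.79 dB SPL.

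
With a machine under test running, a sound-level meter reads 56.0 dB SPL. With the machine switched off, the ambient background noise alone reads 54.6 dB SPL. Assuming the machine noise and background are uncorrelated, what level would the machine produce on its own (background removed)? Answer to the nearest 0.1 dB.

50.4 dB SPL

Remove the background by subtracting linear intensities:
L_src = 10·log₁₀(10^(56.0/10) − 10^(54.6/10)) = 10·log₁₀(109700) = 50.4 dB SPL.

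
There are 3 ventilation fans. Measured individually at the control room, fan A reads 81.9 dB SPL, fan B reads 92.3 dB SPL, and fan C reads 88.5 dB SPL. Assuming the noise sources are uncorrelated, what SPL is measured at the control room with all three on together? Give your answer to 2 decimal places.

Add the sources as powers (linear), then convert back to dB:
L_total = 10·log₁₀(10^(81.9/10) + 10^(92.3/10) + 10^(88.5/10)) = 10·log₁₀(2561000000) = 94.08 dB SPL.

94.08 dB SPL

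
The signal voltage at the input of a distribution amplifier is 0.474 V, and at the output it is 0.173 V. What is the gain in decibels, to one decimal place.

-8.8 dB

Voltage is an amplitude quantity, so gain = 20·log₁₀(V_out/V_in).
20·log₁₀(0.173/0.474) = 20·log₁₀(0.3650) = -8.8 dB.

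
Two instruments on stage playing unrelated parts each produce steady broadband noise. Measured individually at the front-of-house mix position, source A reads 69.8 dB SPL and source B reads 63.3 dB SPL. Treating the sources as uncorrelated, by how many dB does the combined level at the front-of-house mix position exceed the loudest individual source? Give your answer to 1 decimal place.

Incoherent sources sum as intensities:
L_total = 10·log₁₀(10^(69.8/10) + 10^(63.3/10)) = 70.68 dB SPL.
Excess over the loudest (69.8 dB): 70.68 − 69.8 = 0.9 dB.

0.9 dB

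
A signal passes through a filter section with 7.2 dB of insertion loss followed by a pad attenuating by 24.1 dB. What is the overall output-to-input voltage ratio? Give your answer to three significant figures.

Net gain = (−7.2) + (−24.1) = -31.3 dB.
Voltage ratio = 10^(-31.3/20) = 0.0272.

0.0272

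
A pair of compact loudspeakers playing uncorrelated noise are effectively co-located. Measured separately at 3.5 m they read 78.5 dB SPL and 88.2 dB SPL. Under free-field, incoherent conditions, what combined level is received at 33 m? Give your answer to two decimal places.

Combined at 3.5 m: 10·log₁₀(10^(78.5/10)+10^(88.2/10)) = 88.642 dB SPL.
Then apply −20·log₁₀(33/3.5) = -19.489 dB → 69.15 dB SPL.

69.15 dB SPL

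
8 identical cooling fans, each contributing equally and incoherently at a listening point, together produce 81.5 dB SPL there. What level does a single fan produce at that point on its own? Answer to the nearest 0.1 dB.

8 equal incoherent sources add 10·log₁₀(8) = 9.03 dB over one source.
L_one = 81.5 − 9.03 = 72.5 dB SPL.

72.5 dB SPL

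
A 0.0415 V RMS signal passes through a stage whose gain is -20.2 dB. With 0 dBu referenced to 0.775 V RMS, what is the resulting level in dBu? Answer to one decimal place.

Input level: 20·log₁₀(0.0415/0.775) = -25.43 dBu.
Output: -25.43 − 20.2 = -45.6 dBu.

-45.6 dBu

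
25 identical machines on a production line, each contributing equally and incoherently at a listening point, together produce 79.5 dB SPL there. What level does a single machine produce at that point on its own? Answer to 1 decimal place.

25 equal incoherent sources add 10·log₁₀(25) = 13.98 dB over one source.
L_one = 79.5 − 13.98 = 65.5 dB SPL.

65.5 dB SPL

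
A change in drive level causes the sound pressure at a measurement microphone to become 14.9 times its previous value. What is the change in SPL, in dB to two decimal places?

SPL change from a pressure ratio uses the 20·log₁₀ form:
20·log₁₀(14.9) = 23.46 dB.

23.46 dB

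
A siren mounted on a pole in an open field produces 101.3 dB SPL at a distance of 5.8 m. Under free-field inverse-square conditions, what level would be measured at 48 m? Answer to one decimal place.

82.9 dB SPL

Inverse-square spreading gives ΔL = −20·log₁₀(d₂/d₁).
ΔL = −20·log₁₀(48/5.8) = -18.36 dB, so L₂ = 101.3 + (-18.36) = 82.9 dB SPL.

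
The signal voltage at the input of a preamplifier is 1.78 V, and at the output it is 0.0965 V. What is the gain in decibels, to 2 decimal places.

For a voltage ratio, dB = 20·log₁₀(V₂/V₁).
20·log₁₀(0.0965/1.78) = 20·log₁₀(0.05421) = -25.32 dB.

-25.32 dB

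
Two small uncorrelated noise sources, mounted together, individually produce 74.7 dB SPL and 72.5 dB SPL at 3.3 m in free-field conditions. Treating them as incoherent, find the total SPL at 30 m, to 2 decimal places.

Combined at 3.3 m: 10·log₁₀(10^(74.7/10)+10^(72.5/10)) = 76.748 dB SPL.
Then apply −20·log₁₀(30/3.3) = -19.172 dB → 57.58 dB SPL.

57.58 dB SPL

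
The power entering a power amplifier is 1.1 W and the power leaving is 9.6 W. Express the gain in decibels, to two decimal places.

Power is a power quantity, so gain = 10·log₁₀(P_out/P_in).
10·log₁₀(9.6/1.1) = 10·log₁₀(8.727) = 9.41 dB.

9.41 dB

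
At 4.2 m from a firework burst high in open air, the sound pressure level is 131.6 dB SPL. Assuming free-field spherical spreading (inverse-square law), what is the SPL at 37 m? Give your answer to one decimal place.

112.7 dB SPL

Inverse-square spreading gives ΔL = −20·log₁₀(d₂/d₁).
ΔL = −20·log₁₀(37/4.2) = -18.90 dB, so L₂ = 131.6 + (-18.90) = 112.7 dB SPL.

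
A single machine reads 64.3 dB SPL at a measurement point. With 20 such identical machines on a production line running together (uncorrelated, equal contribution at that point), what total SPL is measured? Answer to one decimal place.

20 equal incoherent sources raise the level by 10·log₁₀(20) = 13.01 dB.
L_total = 64.3 + 13.01 = 77.3 dB SPL.

77.3 dB SPL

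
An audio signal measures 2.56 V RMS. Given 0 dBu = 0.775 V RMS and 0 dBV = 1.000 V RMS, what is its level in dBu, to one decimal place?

dBu = 20·log₁₀(V / 0.775 V).
20·log₁₀(2.56/0.775) = +10.4 dBu.

+10.4 dBu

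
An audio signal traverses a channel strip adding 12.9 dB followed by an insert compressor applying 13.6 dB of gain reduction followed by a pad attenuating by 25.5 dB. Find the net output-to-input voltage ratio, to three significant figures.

Net gain = 12.9 + (−13.6) + (−25.5) = -26.2 dB.
Voltage ratio = 10^(-26.2/20) = 0.0490.

0.0490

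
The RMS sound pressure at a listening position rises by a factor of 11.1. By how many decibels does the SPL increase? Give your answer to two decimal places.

SPL change from a pressure ratio uses the 20·log₁₀ form:
20·log₁₀(11.1) = 20.91 dB.

20.91 dB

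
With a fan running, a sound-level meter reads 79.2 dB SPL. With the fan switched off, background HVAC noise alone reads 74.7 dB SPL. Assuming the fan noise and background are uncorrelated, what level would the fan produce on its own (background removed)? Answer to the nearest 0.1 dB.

77.3 dB SPL

Background correction is a power subtraction:
L_src = 10·log₁₀(10^(79.2/10) − 10^(74.7/10)) = 10·log₁₀(53660000) = 77.3 dB SPL.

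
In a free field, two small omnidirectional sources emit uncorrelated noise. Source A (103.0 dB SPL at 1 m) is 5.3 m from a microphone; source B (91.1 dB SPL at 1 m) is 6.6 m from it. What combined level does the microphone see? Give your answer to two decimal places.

88.69 dB SPL

At the listener: L_A = 103.0 − 20·log₁₀(5.3) = 88.514 dB; L_B = 91.1 − 20·log₁₀(6.6) = 74.709 dB.
Combined: 10·log₁₀(10^(88.514/10)+10^(74.709/10)) = 88.69 dB SPL.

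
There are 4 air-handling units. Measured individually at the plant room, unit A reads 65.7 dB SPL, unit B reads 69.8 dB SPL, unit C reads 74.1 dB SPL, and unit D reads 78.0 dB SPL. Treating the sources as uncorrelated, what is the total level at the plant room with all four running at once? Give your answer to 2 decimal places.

80.09 dB SPL

Incoherent sources sum as intensities:
L_total = 10·log₁₀(10^(65.7/10) + 10^(69.8/10) + 10^(74.1/10) + 10^(78.0/10)) = 10·log₁₀(102100000) = 80.09 dB SPL.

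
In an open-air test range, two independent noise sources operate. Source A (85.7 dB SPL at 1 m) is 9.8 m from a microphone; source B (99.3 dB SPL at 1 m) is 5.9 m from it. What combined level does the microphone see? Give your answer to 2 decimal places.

83.95 dB SPL

At the listener: L_A = 85.7 − 20·log₁₀(9.8) = 65.875 dB; L_B = 99.3 − 20·log₁₀(5.9) = 83.883 dB.
Combined: 10·log₁₀(10^(65.875/10)+10^(83.883/10)) = 83.95 dB SPL.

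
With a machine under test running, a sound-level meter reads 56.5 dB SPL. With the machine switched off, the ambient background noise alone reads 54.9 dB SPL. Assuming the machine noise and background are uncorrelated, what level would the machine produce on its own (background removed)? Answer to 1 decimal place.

Background correction is a power subtraction:
L_src = 10·log₁₀(10^(56.5/10) − 10^(54.9/10)) = 10·log₁₀(137700) = 51.4 dB SPL.

51.4 dB SPL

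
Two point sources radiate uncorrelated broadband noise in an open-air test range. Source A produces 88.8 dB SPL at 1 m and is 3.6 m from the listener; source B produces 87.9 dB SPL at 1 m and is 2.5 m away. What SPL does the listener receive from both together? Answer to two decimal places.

At the listener: L_A = 88.8 − 20·log₁₀(3.6) = 77.674 dB; L_B = 87.9 − 20·log₁₀(2.5) = 79.941 dB.
Combined: 10·log₁₀(10^(77.674/10)+10^(79.941/10)) = 81.96 dB SPL.

81.96 dB SPL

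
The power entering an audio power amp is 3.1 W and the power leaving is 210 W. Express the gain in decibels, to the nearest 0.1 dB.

Power ratio → dB uses the 10·log₁₀ form:
10·log₁₀(210/3.1) = 10·log₁₀(67.74) = 18.3 dB.

18.3 dB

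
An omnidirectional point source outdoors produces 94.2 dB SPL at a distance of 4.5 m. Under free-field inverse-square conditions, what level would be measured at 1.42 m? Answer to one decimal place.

Free-field point source: level drops by 20·log₁₀ of the distance ratio.
ΔL = −20·log₁₀(1.42/4.5) = 10.02 dB, so L₂ = 94.2 + (10.02) = 104.2 dB SPL.

104.2 dB SPL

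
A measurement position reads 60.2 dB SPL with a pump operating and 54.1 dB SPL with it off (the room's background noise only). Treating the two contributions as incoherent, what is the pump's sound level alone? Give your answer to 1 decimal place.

59.0 dB SPL

Subtract intensities: L_src = 10·log₁₀(10^(L_total/10) − 10^(L_bg/10)).
L_src = 10·log₁₀(10^(60.2/10) − 10^(54.1/10)) = 10·log₁₀(790100) = 59.0 dB SPL.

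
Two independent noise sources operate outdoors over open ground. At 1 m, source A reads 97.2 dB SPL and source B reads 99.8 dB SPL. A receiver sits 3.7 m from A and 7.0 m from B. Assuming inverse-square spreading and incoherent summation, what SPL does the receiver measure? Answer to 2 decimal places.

At the listener: L_A = 97.2 − 20·log₁₀(3.7) = 85.836 dB; L_B = 99.8 − 20·log₁₀(7.0) = 82.898 dB.
Combined: 10·log₁₀(10^(85.836/10)+10^(82.898/10)) = 87.62 dB SPL.

87.62 dB SPL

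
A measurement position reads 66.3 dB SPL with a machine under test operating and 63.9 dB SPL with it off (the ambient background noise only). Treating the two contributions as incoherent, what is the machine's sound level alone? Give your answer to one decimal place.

62.6 dB SPL

Subtract intensities: L_src = 10·log₁₀(10^(L_total/10) − 10^(L_bg/10)).
L_src = 10·log₁₀(10^(66.3/10) − 10^(63.9/10)) = 10·log₁₀(1811000) = 62.6 dB SPL.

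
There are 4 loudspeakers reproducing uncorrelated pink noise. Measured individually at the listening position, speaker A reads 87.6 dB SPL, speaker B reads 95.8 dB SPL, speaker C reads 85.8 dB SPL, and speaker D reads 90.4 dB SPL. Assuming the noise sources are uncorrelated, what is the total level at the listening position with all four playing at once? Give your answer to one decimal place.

Add the sources as powers (linear), then convert back to dB:
L_total = 10·log₁₀(10^(87.6/10) + 10^(95.8/10) + 10^(85.8/10) + 10^(90.4/10)) = 10·log₁₀(5854000000) = 97.7 dB SPL.

97.7 dB SPL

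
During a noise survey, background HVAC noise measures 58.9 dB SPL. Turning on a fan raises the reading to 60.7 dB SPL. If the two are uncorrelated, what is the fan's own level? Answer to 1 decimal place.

Subtract intensities: L_src = 10·log₁₀(10^(L_total/10) − 10^(L_bg/10)).
L_src = 10·log₁₀(10^(60.7/10) − 10^(58.9/10)) = 10·log₁₀(398700) = 56.0 dB SPL.

56.0 dB SPL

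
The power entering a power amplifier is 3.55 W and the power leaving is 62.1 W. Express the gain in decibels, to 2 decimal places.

12.43 dB

Power ratio → dB uses the 10·log₁₀ form:
10·log₁₀(62.1/3.55) = 10·log₁₀(17.49) = 12.43 dB.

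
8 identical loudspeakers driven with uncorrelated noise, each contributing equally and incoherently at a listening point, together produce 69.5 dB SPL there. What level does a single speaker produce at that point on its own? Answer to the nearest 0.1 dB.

8 equal incoherent sources add 10·log₁₀(8) = 9.03 dB over one source.
L_one = 69.5 − 9.03 = 60.5 dB SPL.

60.5 dB SPL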